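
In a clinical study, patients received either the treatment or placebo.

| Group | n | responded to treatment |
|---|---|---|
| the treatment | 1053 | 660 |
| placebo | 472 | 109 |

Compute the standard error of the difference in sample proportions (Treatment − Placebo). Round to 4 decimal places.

0.0245

p̂₁ = 660/1053 = 0.6268 and p̂₂ = 109/472 = 0.2309.
SE₁ = √(p̂₁(1−p̂₁)/n₁) = √(0.6268·0.3732/1053) = 0.01490; SE₂ = √(0.2309·0.7691/472) = 0.01940.
Independent samples: SE of the difference = √(SE₁² + SE₂²) = √(0.00022201 + 0.00037636) = 0.02446.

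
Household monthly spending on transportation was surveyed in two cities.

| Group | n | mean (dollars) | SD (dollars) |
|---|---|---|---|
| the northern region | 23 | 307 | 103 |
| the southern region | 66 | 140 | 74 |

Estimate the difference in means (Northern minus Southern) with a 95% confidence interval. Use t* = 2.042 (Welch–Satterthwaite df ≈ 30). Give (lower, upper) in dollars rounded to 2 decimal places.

(119.36, 214.64)

Standard errors of each mean: 103/√23 = 21.4770 and 74/√66 = 9.1088.
SE(x̄₁ − x̄₂) = √(21.4770² + 9.1088²) = 23.3288 for independent samples with unequal variances.
With t* = 2.042, the margin is 2.042 × 23.3288 = 47.6374.
x̄₁ − x̄₂ = 307 − 140 = 167.0000; the interval is 167.0000 ± 47.6374 = (119.36, 214.64).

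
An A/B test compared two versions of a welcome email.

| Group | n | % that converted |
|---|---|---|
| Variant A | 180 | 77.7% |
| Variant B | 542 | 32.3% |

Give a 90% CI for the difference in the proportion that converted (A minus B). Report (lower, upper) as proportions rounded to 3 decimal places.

SE₁ = √(p̂₁(1−p̂₁)/n₁) = √(0.7770·0.2230/180) = 0.03103; SE₂ = √(0.3230·0.6770/542) = 0.02009.
Independent samples: SE of the difference = √(SE₁² + SE₂²) = √(0.0009628609 + 0.0004036081) = 0.03697.
z* for 90% confidence is 1.645, so the margin of error is 1.645 × 0.03697 = 0.06082.
Point estimate p̂₁ − p̂₂ = 0.7770 − 0.3230 = 0.4540.
0.4540 ± 0.06082 → (0.393, 0.515).

(0.393, 0.515)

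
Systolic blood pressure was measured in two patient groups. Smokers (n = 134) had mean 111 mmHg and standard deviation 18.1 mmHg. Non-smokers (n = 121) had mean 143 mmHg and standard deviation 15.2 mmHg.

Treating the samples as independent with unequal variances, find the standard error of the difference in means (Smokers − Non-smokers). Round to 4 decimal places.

2.0867

Standard errors of each mean: 18.1/√134 = 1.5636 and 15.2/√121 = 1.3818.
SE(x̄₁ − x̄₂) = √(1.5636² + 1.3818²) = 2.0867 for independent samples with unequal variances.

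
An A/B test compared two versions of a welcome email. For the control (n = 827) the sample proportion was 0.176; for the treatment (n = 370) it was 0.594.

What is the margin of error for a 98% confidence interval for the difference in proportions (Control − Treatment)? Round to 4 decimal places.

0.0669

Each SE is √(p̂(1−p̂)/n): √(0.1760·0.8240/827) = 0.01324 and √(0.5940·0.4060/370) = 0.02553.
SE(p̂₁ − p̂₂) = √(SE₁² + SE₂²) = √(0.0001752976 + 0.0006517809) = 0.02876, since the two samples are independent.
At 98% confidence z* = 2.326; margin = 2.326 × 0.02876 = 0.06690.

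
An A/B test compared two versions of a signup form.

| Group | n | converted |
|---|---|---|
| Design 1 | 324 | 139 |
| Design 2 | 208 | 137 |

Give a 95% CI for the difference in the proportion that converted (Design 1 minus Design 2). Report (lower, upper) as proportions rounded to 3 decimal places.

p̂₁ = 139/324 = 0.4290 and p̂₂ = 137/208 = 0.6587.
SE₁ = √(p̂₁(1−p̂₁)/n₁) = √(0.4290·0.5710/324) = 0.02750; SE₂ = √(0.6587·0.3413/208) = 0.03288.
Independent samples: SE of the difference = √(SE₁² + SE₂²) = √(0.00075625 + 0.0010810944) = 0.04286.
z* for 95% confidence is 1.960, so the margin of error is 1.960 × 0.04286 = 0.08401.
Point estimate p̂₁ − p̂₂ = 0.4290 − 0.6587 = -0.2297.
-0.2297 ± 0.08401 → (-0.314, -0.146).

(-0.314, -0.146)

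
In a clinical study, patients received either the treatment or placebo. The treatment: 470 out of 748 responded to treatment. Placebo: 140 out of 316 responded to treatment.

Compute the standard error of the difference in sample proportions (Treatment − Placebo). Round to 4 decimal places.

First, p̂₁ = 470/748 = 0.6283; p̂₂ = 140/316 = 0.4430.
The two standard errors are √(0.6283×0.3717/748) = 0.01767 and √(0.4430×0.5570/316) = 0.02794.
Because the samples are independent, SE_diff = √(0.01767² + 0.02794²) = 0.03306.

0.0331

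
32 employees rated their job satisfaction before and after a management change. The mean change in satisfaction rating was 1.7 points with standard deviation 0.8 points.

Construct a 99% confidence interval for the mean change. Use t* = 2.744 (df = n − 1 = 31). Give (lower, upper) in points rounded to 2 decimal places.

(1.31, 2.09)

Paired design: SE = s_d/√n = 0.8/√32 = 0.1414.
t* = 2.744; margin of error = 2.744 × 0.1414 = 0.3880.
1.7 ± 0.3880 → (1.31, 2.09).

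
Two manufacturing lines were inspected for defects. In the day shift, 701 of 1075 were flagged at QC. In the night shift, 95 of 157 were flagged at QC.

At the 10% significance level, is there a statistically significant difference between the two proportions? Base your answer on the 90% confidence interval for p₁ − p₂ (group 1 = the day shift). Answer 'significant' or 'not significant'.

not significant

p̂₁ = 701/1075 = 0.6521 and p̂₂ = 95/157 = 0.6051.
SE₁ = √(p̂₁(1−p̂₁)/n₁) = √(0.6521·0.3479/1075) = 0.01453; SE₂ = √(0.6051·0.3949/157) = 0.03901.
Independent samples: SE of the difference = √(SE₁² + SE₂²) = √(0.0002111209 + 0.0015217801) = 0.04163.
z* for 90% confidence is 1.645, so the margin of error is 1.645 × 0.04163 = 0.06848.
Point estimate p̂₁ − p̂₂ = 0.6521 − 0.6051 = 0.0470.
0.0470 ± 0.06848 → (-0.02148, 0.11548).
The interval (-0.02148, 0.11548) contains 0, so the difference is not significant.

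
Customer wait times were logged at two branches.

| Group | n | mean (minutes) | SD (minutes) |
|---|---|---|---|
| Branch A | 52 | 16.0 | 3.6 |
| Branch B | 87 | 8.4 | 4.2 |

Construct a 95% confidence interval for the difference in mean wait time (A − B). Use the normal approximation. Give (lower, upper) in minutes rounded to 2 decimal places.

SE₁ = s₁/√n₁ = 3.6/√52 = 0.4992; SE₂ = 4.2/√87 = 0.4503.
Independent samples, unequal variances: SE_diff = √(SE₁² + SE₂²) = √(0.24920064 + 0.20277009) = 0.6723.
z* = 1.960, so margin of error = 1.960 × 0.6723 = 1.3177.
Difference in means = 16.0 − 8.4 = 7.6000.
7.6000 ± 1.3177 → (6.28, 8.92).

(6.28, 8.92)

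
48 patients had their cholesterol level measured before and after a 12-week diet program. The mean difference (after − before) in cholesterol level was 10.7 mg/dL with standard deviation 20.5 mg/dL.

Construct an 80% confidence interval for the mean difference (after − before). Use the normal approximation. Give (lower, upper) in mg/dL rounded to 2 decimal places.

(6.91, 14.49)

Paired design: SE = s_d/√n = 20.5/√48 = 2.9589.
z* = 1.282; margin of error = 1.282 × 2.9589 = 3.7933.
10.7 ± 3.7933 → (6.91, 14.49).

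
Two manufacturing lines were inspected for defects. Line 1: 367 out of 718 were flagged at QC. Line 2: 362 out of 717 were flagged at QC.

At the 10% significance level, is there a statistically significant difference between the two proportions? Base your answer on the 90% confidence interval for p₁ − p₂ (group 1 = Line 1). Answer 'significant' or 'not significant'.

not significant

Sample proportions: 367/718 = 0.5111, 362/717 = 0.5049.
Each SE is √(p̂(1−p̂)/n): √(0.5111·0.4889/718) = 0.01866 and √(0.5049·0.4951/717) = 0.01867.
SE(p̂₁ − p̂₂) = √(SE₁² + SE₂²) = √(0.0003481956 + 0.0003485689) = 0.02640, since the two samples are independent.
At 90% confidence z* = 1.645; margin = 1.645 × 0.02640 = 0.04343.
The difference is 0.5111 − 0.5049 = 0.0062, so the interval is 0.0062 ± 0.04343 = (-0.03723, 0.04963).
The interval (-0.03723, 0.04963) contains 0, so the difference is not significant.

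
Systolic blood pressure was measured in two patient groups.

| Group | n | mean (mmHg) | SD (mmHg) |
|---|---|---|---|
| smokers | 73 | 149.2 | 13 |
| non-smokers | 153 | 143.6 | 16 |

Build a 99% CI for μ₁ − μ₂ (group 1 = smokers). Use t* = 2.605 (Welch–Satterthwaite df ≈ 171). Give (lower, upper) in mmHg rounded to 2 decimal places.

Standard errors of each mean: 13/√73 = 1.5215 and 16/√153 = 1.2935.
SE(x̄₁ − x̄₂) = √(1.5215² + 1.2935²) = 1.9970 for independent samples with unequal variances.
With t* = 2.605, the margin is 2.605 × 1.9970 = 5.2022.
x̄₁ − x̄₂ = 149.2 − 143.6 = 5.6000; the interval is 5.6000 ± 5.2022 = (0.40, 10.80).

(0.40, 10.80)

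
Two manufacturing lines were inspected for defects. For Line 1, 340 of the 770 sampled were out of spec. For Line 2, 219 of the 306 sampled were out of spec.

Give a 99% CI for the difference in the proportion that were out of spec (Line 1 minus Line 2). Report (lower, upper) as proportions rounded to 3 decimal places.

(-0.355, -0.193)

p̂₁ = 340/770 = 0.4416 and p̂₂ = 219/306 = 0.7157.
SE₁ = √(p̂₁(1−p̂₁)/n₁) = √(0.4416·0.5584/770) = 0.01790; SE₂ = √(0.7157·0.2843/306) = 0.02579.
Independent samples: SE of the difference = √(SE₁² + SE₂²) = √(0.00032041 + 0.0006651241) = 0.03139.
z* for 99% confidence is 2.576, so the margin of error is 2.576 × 0.03139 = 0.08086.
Point estimate p̂₁ − p̂₂ = 0.4416 − 0.7157 = -0.2741.
-0.2741 ± 0.08086 → (-0.355, -0.193).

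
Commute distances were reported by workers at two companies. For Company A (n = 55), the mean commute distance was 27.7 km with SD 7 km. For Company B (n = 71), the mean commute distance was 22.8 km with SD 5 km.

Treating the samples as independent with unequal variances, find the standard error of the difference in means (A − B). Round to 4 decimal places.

Standard errors of each mean: 7/√55 = 0.9439 and 5/√71 = 0.5934.
SE(x̄₁ − x̄₂) = √(0.9439² + 0.5934²) = 1.1149 for independent samples with unequal variances.

1.1149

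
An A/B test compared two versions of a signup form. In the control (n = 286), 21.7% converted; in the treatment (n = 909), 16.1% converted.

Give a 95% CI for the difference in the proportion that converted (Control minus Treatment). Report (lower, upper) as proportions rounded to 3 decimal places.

The two standard errors are √(0.2170×0.7830/286) = 0.02437 and √(0.1610×0.8390/909) = 0.01219.
Because the samples are independent, SE_diff = √(0.02437² + 0.01219²) = 0.02725.
Using z* = 1.960 for 95%, ME = 1.960 × 0.02725 = 0.05341.
p̂₁ − p̂₂ = 0.0560; interval 0.0560 ± 0.05341 gives (0.003, 0.109).

(0.003, 0.109)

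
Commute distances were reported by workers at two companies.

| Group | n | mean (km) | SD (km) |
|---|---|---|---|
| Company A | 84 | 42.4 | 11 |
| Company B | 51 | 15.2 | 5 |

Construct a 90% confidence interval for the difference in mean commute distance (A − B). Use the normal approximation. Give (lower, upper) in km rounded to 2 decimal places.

Standard errors of each mean: 11/√84 = 1.2002 and 5/√51 = 0.7001.
SE(x̄₁ − x̄₂) = √(1.2002² + 0.7001²) = 1.3895 for independent samples with unequal variances.
With z* = 1.645, the margin is 1.645 × 1.3895 = 2.2857.
x̄₁ − x̄₂ = 42.4 − 15.2 = 27.2000; the interval is 27.2000 ± 2.2857 = (24.91, 29.49).

(24.91, 29.49)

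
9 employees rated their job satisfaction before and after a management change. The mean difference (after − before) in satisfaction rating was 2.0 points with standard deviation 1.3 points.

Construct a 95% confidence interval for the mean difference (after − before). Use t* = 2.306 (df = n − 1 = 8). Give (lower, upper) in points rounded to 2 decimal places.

(1.00, 3.00)

This is a matched-pairs design, so SE = s_d/√n = 1.3/√9 = 0.4333.
Margin = 2.306 × 0.4333 = 0.9992; the interval is 2.0 ± 0.9992 = (1.00, 3.00).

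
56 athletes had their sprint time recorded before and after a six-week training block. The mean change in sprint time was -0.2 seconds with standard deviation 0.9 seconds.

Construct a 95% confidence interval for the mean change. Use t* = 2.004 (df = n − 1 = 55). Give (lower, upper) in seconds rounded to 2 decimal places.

(-0.44, 0.04)

Paired design: SE = s_d/√n = 0.9/√56 = 0.1203.
t* = 2.004; margin of error = 2.004 × 0.1203 = 0.2411.
-0.2 ± 0.2411 → (-0.44, 0.04).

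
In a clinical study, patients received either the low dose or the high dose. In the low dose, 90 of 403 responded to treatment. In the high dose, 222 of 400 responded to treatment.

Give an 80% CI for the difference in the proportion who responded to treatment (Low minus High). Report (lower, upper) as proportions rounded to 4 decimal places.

p̂₁ = 90/403 = 0.2233 and p̂₂ = 222/400 = 0.5550.
SE₁ = √(p̂₁(1−p̂₁)/n₁) = √(0.2233·0.7767/403) = 0.02075; SE₂ = √(0.5550·0.4450/400) = 0.02485.
Independent samples: SE of the difference = √(SE₁² + SE₂²) = √(0.0004305625 + 0.0006175225) = 0.03237.
z* for 80% confidence is 1.282, so the margin of error is 1.282 × 0.03237 = 0.04150.
Point estimate p̂₁ − p̂₂ = 0.2233 − 0.5550 = -0.3317.
-0.3317 ± 0.04150 → (-0.3732, -0.2902).

(-0.3732, -0.2902)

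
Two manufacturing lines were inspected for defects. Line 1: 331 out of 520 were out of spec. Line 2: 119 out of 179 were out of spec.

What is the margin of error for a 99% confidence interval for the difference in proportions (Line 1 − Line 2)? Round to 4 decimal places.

0.1059

Sample proportions: 331/520 = 0.6365, 119/179 = 0.6648.
Each SE is √(p̂(1−p̂)/n): √(0.6365·0.3635/520) = 0.02109 and √(0.6648·0.3352/179) = 0.03528.
SE(p̂₁ − p̂₂) = √(SE₁² + SE₂²) = √(0.0004447881 + 0.0012446784) = 0.04110, since the two samples are independent.
At 99% confidence z* = 2.576; margin = 2.576 × 0.04110 = 0.10587.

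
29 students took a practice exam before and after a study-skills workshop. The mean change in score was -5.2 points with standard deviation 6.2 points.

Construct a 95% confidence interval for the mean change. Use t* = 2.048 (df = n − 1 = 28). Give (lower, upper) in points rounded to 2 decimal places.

(-7.56, -2.84)

Paired design: SE = s_d/√n = 6.2/√29 = 1.1513.
t* = 2.048; margin of error = 2.048 × 1.1513 = 2.3579.
-5.2 ± 2.3579 → (-7.56, -2.84).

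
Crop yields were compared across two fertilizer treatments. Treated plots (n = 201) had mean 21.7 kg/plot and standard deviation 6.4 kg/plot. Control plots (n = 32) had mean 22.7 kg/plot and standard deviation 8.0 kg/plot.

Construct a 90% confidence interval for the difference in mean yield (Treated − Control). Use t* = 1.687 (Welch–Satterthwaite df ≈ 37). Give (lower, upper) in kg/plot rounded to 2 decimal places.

(-3.50, 1.50)

Standard errors of each mean: 6.4/√201 = 0.4514 and 8.0/√32 = 1.4142.
SE(x̄₁ − x̄₂) = √(0.4514² + 1.4142²) = 1.4845 for independent samples with unequal variances.
With t* = 1.687, the margin is 1.687 × 1.4845 = 2.5044.
x̄₁ − x̄₂ = 21.7 − 22.7 = -1.0000; the interval is -1.0000 ± 2.5044 = (-3.50, 1.50).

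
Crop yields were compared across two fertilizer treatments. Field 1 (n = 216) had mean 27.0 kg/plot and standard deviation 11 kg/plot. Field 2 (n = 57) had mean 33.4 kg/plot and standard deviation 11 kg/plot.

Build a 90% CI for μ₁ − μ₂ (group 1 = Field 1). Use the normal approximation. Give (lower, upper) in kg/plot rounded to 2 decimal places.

(-9.09, -3.71)

Per-group SEs: s₁/√n₁ = 11/√216 = 0.7485, s₂/√n₂ = 11/√57 = 1.4570.
Unpooled SE of the difference: √(0.56025225 + 2.122849) = 1.6380.
Margin of error = z* · SE = 1.645 × 1.6380 = 2.6945.
x̄₁ − x̄₂ = 27.0 − 33.4 = -6.4000.
CI: -6.4000 ± 2.6945 = (-9.09, -3.71).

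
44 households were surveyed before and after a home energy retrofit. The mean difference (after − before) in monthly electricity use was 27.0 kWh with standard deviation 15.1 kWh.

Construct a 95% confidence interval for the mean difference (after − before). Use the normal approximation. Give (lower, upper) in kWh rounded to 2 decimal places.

This is a matched-pairs design, so SE = s_d/√n = 15.1/√44 = 2.2764.
Margin = 1.960 × 2.2764 = 4.4617; the interval is 27.0 ± 4.4617 = (22.54, 31.46).

(22.54, 31.46)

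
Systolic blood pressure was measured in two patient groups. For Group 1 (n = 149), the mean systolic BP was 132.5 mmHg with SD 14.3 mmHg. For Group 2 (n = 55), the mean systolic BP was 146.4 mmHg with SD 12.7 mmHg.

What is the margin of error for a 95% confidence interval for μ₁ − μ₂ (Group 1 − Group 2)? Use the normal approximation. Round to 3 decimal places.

SE₁ = s₁/√n₁ = 14.3/√149 = 1.1715; SE₂ = 12.7/√55 = 1.7125.
Independent samples, unequal variances: SE_diff = √(SE₁² + SE₂²) = √(1.37241225 + 2.93265625) = 2.0749.
z* = 1.960, so margin of error = 1.960 × 2.0749 = 4.0668.

4.067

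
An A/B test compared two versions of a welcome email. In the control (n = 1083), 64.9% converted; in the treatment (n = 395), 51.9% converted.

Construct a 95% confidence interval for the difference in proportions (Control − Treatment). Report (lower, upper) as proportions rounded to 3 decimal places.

Each SE is √(p̂(1−p̂)/n): √(0.6490·0.3510/1083) = 0.01450 and √(0.5190·0.4810/395) = 0.02514.
SE(p̂₁ − p̂₂) = √(SE₁² + SE₂²) = √(0.00021025 + 0.0006320196) = 0.02902, since the two samples are independent.
At 95% confidence z* = 1.960; margin = 1.960 × 0.02902 = 0.05688.
The difference is 0.6490 − 0.5190 = 0.1300, so the interval is 0.1300 ± 0.05688 = (0.073, 0.187).

(0.073, 0.187)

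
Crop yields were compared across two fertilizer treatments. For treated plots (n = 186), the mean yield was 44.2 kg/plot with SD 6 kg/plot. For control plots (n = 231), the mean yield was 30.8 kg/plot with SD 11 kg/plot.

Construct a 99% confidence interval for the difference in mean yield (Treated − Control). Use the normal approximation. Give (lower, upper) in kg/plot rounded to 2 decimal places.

(11.22, 15.58)

Per-group SEs: s₁/√n₁ = 6/√186 = 0.4399, s₂/√n₂ = 11/√231 = 0.7237.
Unpooled SE of the difference: √(0.19351201 + 0.52374169) = 0.8469.
Margin of error = z* · SE = 2.576 × 0.8469 = 2.1816.
x̄₁ − x̄₂ = 44.2 − 30.8 = 13.4000.
CI: 13.4000 ± 2.1816 = (11.22, 15.58).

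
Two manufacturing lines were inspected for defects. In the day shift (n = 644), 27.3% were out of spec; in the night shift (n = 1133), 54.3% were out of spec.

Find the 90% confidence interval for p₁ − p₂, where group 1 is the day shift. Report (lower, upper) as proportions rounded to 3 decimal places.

The two standard errors are √(0.2730×0.7270/644) = 0.01756 and √(0.5430×0.4570/1133) = 0.01480.
Because the samples are independent, SE_diff = √(0.01756² + 0.01480²) = 0.02297.
Using z* = 1.645 for 90%, ME = 1.645 × 0.02297 = 0.03779.
p̂₁ − p̂₂ = -0.2700; interval -0.2700 ± 0.03779 gives (-0.308, -0.232).

(-0.308, -0.232)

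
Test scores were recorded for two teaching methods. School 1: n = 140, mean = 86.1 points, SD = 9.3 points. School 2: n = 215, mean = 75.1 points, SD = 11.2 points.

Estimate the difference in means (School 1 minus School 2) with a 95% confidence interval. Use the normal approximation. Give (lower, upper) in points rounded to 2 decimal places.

SE₁ = s₁/√n₁ = 9.3/√140 = 0.7860; SE₂ = 11.2/√215 = 0.7638.
Independent samples, unequal variances: SE_diff = √(SE₁² + SE₂²) = √(0.617796 + 0.58339044) = 1.0960.
z* = 1.960, so margin of error = 1.960 × 1.0960 = 2.1482.
Difference in means = 86.1 − 75.1 = 11.0000.
11.0000 ± 2.1482 → (8.85, 13.15).

(8.85, 13.15)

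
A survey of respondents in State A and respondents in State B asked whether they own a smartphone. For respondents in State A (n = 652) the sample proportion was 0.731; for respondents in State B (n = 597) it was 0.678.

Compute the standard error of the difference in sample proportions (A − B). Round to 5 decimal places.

0.02583

Each SE is √(p̂(1−p̂)/n): √(0.7310·0.2690/652) = 0.01737 and √(0.6780·0.3220/597) = 0.01912.
SE(p̂₁ − p̂₂) = √(SE₁² + SE₂²) = √(0.0003017169 + 0.0003655744) = 0.02583, since the two samples are independent.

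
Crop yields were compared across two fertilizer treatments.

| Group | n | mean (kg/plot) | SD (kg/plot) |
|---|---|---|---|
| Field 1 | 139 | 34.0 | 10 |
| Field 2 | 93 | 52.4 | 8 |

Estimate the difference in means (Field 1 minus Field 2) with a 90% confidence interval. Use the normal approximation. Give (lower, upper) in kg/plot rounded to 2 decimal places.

SE₁ = s₁/√n₁ = 10/√139 = 0.8482; SE₂ = 8/√93 = 0.8296.
Independent samples, unequal variances: SE_diff = √(SE₁² + SE₂²) = √(0.71944324 + 0.68823616) = 1.1865.
z* = 1.645, so margin of error = 1.645 × 1.1865 = 1.9518.
Difference in means = 34.0 − 52.4 = -18.4000.
-18.4000 ± 1.9518 → (-20.35, -16.45).

(-20.35, -16.45)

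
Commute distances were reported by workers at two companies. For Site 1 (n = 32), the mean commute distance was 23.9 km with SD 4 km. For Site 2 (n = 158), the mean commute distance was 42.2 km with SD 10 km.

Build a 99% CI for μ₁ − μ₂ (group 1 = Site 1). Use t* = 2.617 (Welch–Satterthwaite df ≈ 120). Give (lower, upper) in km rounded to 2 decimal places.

(-21.09, -15.51)

Standard errors of each mean: 4/√32 = 0.7071 and 10/√158 = 0.7956.
SE(x̄₁ − x̄₂) = √(0.7071² + 0.7956²) = 1.0644 for independent samples with unequal variances.
With t* = 2.617, the margin is 2.617 × 1.0644 = 2.7855.
x̄₁ − x̄₂ = 23.9 − 42.2 = -18.3000; the interval is -18.3000 ± 2.7855 = (-21.09, -15.51).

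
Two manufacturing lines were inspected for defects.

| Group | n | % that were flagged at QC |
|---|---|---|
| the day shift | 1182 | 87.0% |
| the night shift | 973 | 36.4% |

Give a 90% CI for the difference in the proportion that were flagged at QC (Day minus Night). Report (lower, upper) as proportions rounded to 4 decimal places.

Each SE is √(p̂(1−p̂)/n): √(0.8700·0.1300/1182) = 0.00978 and √(0.3640·0.6360/973) = 0.01542.
SE(p̂₁ − p̂₂) = √(SE₁² + SE₂²) = √(0.0000956484 + 0.0002377764) = 0.01826, since the two samples are independent.
At 90% confidence z* = 1.645; margin = 1.645 × 0.01826 = 0.03004.
The difference is 0.8700 − 0.3640 = 0.5060, so the interval is 0.5060 ± 0.03004 = (0.4760, 0.5360).

(0.4760, 0.5360)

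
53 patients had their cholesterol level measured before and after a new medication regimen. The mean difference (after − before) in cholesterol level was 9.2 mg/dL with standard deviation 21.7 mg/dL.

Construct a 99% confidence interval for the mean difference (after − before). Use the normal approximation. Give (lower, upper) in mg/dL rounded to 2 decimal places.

Paired design: SE = s_d/√n = 21.7/√53 = 2.9807.
z* = 2.576; margin of error = 2.576 × 2.9807 = 7.6783.
9.2 ± 7.6783 → (1.52, 16.88).

(1.52, 16.88)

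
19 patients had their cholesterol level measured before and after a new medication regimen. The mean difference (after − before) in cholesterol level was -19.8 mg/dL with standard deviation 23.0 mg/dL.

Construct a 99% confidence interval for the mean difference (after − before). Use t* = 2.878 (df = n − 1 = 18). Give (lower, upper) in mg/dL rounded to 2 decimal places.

(-34.99, -4.61)

This is a matched-pairs design, so SE = s_d/√n = 23.0/√19 = 5.2766.
Margin = 2.878 × 5.2766 = 15.1861; the interval is -19.8 ± 15.1861 = (-34.99, -4.61).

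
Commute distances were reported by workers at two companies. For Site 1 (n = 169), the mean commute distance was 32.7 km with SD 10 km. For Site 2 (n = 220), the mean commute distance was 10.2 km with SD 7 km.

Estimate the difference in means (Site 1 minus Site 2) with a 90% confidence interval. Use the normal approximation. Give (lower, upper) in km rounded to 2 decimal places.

(21.02, 23.98)

Standard errors of each mean: 10/√169 = 0.7692 and 7/√220 = 0.4719.
SE(x̄₁ − x̄₂) = √(0.7692² + 0.4719²) = 0.9024 for independent samples with unequal variances.
With z* = 1.645, the margin is 1.645 × 0.9024 = 1.4844.
x̄₁ − x̄₂ = 32.7 − 10.2 = 22.5000; the interval is 22.5000 ± 1.4844 = (21.02, 23.98).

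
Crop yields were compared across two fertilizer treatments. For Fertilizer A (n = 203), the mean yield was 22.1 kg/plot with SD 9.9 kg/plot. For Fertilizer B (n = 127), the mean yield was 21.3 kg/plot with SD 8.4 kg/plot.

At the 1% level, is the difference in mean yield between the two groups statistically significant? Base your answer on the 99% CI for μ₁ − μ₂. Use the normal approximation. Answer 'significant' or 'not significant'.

not significant

SE₁ = s₁/√n₁ = 9.9/√203 = 0.6948; SE₂ = 8.4/√127 = 0.7454.
Independent samples, unequal variances: SE_diff = √(SE₁² + SE₂²) = √(0.48274704 + 0.55562116) = 1.0190.
z* = 2.576, so margin of error = 2.576 × 1.0190 = 2.6249.
Difference in means = 22.1 − 21.3 = 0.8000.
0.8000 ± 2.6249 → (-1.8249, 3.4249).
The interval (-1.8249, 3.4249) contains 0, so the difference is not significant.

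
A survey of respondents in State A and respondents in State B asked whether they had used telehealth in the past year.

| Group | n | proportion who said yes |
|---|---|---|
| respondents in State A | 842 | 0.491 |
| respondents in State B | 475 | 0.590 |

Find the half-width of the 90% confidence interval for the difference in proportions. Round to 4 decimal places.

SE₁ = √(p̂₁(1−p̂₁)/n₁) = √(0.4910·0.5090/842) = 0.01723; SE₂ = √(0.5900·0.4100/475) = 0.02257.
Independent samples: SE of the difference = √(SE₁² + SE₂²) = √(0.0002968729 + 0.0005094049) = 0.02840.
z* for 90% confidence is 1.645, so the margin of error is 1.645 × 0.02840 = 0.04672.

0.0467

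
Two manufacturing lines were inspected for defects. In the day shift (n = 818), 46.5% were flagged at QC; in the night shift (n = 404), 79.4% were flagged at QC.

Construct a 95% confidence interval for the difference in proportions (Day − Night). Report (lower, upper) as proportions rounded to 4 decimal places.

(-0.3812, -0.2768)

The two standard errors are √(0.4650×0.5350/818) = 0.01744 and √(0.7940×0.2060/404) = 0.02012.
Because the samples are independent, SE_diff = √(0.01744² + 0.02012²) = 0.02663.
Using z* = 1.960 for 95%, ME = 1.960 × 0.02663 = 0.05219.
p̂₁ − p̂₂ = -0.3290; interval -0.3290 ± 0.05219 gives (-0.3812, -0.2768).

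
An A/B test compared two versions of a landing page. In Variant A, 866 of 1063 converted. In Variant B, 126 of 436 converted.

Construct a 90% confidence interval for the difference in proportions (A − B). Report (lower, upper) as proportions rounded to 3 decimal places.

Sample proportions: 866/1063 = 0.8147, 126/436 = 0.2890.
Each SE is √(p̂(1−p̂)/n): √(0.8147·0.1853/1063) = 0.01192 and √(0.2890·0.7110/436) = 0.02171.
SE(p̂₁ − p̂₂) = √(SE₁² + SE₂²) = √(0.0001420864 + 0.0004713241) = 0.02477, since the two samples are independent.
At 90% confidence z* = 1.645; margin = 1.645 × 0.02477 = 0.04075.
The difference is 0.8147 − 0.2890 = 0.5257, so the interval is 0.5257 ± 0.04075 = (0.485, 0.566).

(0.485, 0.566)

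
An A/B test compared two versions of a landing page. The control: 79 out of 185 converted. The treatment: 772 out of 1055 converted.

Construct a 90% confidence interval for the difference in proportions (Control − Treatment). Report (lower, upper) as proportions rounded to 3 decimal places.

Sample proportions: 79/185 = 0.4270, 772/1055 = 0.7318.
Each SE is √(p̂(1−p̂)/n): √(0.4270·0.5730/185) = 0.03637 and √(0.7318·0.2682/1055) = 0.01364.
SE(p̂₁ − p̂₂) = √(SE₁² + SE₂²) = √(0.0013227769 + 0.0001860496) = 0.03884, since the two samples are independent.
At 90% confidence z* = 1.645; margin = 1.645 × 0.03884 = 0.06389.
The difference is 0.4270 − 0.7318 = -0.3048, so the interval is -0.3048 ± 0.06389 = (-0.369, -0.241).

(-0.369, -0.241)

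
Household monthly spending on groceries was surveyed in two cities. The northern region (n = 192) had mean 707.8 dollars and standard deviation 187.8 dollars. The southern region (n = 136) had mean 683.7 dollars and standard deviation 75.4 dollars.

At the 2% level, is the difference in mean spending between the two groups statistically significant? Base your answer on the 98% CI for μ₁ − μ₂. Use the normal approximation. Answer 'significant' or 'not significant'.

Per-group SEs: s₁/√n₁ = 187.8/√192 = 13.5533, s₂/√n₂ = 75.4/√136 = 6.4655.
Unpooled SE of the difference: √(183.69194089 + 41.80269025) = 15.0165.
Margin of error = z* · SE = 2.326 × 15.0165 = 34.9284.
x̄₁ − x̄₂ = 707.8 − 683.7 = 24.1000.
CI: 24.1000 ± 34.9284 = (-10.8284, 59.0284).
The interval (-10.8284, 59.0284) contains 0, so the difference is not significant.

not significant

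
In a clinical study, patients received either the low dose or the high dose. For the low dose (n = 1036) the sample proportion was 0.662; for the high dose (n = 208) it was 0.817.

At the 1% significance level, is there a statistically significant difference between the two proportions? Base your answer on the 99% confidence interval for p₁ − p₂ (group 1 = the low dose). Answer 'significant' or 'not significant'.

significant

Each SE is √(p̂(1−p̂)/n): √(0.6620·0.3380/1036) = 0.01470 and √(0.8170·0.1830/208) = 0.02681.
SE(p̂₁ − p̂₂) = √(SE₁² + SE₂²) = √(0.00021609 + 0.0007187761) = 0.03058, since the two samples are independent.
At 99% confidence z* = 2.576; margin = 2.576 × 0.03058 = 0.07877.
The difference is 0.6620 − 0.8170 = -0.1550, so the interval is -0.1550 ± 0.07877 = (-0.23377, -0.07623).
The interval (-0.23377, -0.07623) does not contain 0, so the difference is significant.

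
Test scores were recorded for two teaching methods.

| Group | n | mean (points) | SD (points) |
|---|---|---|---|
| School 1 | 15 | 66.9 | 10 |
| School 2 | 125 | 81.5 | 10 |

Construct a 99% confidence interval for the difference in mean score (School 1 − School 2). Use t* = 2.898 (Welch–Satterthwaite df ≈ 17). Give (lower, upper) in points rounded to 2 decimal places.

Standard errors of each mean: 10/√15 = 2.5820 and 10/√125 = 0.8944.
SE(x̄₁ − x̄₂) = √(2.5820² + 0.8944²) = 2.7325 for independent samples with unequal variances.
With t* = 2.898, the margin is 2.898 × 2.7325 = 7.9188.
x̄₁ − x̄₂ = 66.9 − 81.5 = -14.6000; the interval is -14.6000 ± 7.9188 = (-22.52, -6.68).

(-22.52, -6.68)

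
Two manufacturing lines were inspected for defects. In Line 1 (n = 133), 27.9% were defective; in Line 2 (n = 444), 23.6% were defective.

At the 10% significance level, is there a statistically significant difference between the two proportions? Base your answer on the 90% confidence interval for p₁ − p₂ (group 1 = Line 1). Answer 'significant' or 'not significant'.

not significant

SE₁ = √(p̂₁(1−p̂₁)/n₁) = √(0.2790·0.7210/133) = 0.03889; SE₂ = √(0.2360·0.7640/444) = 0.02015.
Independent samples: SE of the difference = √(SE₁² + SE₂²) = √(0.0015124321 + 0.0004060225) = 0.04380.
z* for 90% confidence is 1.645, so the margin of error is 1.645 × 0.04380 = 0.07205.
Point estimate p̂₁ − p̂₂ = 0.2790 − 0.2360 = 0.0430.
0.0430 ± 0.07205 → (-0.02905, 0.11505).
The interval (-0.02905, 0.11505) contains 0, so the difference is not significant.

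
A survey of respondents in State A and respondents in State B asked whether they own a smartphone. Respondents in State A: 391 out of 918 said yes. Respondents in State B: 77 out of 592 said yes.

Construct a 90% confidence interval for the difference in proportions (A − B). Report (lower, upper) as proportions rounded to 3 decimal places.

(0.261, 0.331)

First, p̂₁ = 391/918 = 0.4259; p̂₂ = 77/592 = 0.1301.
The two standard errors are √(0.4259×0.5741/918) = 0.01632 and √(0.1301×0.8699/592) = 0.01383.
Because the samples are independent, SE_diff = √(0.01632² + 0.01383²) = 0.02139.
Using z* = 1.645 for 90%, ME = 1.645 × 0.02139 = 0.03519.
p̂₁ − p̂₂ = 0.2958; interval 0.2958 ± 0.03519 gives (0.261, 0.331).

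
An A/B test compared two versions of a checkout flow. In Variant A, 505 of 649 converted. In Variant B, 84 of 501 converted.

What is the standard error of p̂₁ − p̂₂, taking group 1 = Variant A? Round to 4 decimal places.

Sample proportions: 505/649 = 0.7781, 84/501 = 0.1677.
Each SE is √(p̂(1−p̂)/n): √(0.7781·0.2219/649) = 0.01631 and √(0.1677·0.8323/501) = 0.01669.
SE(p̂₁ − p̂₂) = √(SE₁² + SE₂²) = √(0.0002660161 + 0.0002785561) = 0.02334, since the two samples are independent.

0.0233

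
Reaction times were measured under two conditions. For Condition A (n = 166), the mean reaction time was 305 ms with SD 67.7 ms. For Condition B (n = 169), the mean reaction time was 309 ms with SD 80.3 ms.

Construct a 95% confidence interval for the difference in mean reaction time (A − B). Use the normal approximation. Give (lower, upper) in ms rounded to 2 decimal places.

(-19.89, 11.89)

Standard errors of each mean: 67.7/√166 = 5.2545 and 80.3/√169 = 6.1769.
SE(x̄₁ − x̄₂) = √(5.2545² + 6.1769²) = 8.1095 for independent samples with unequal variances.
With z* = 1.960, the margin is 1.960 × 8.1095 = 15.8946.
x̄₁ − x̄₂ = 305 − 309 = -4.0000; the interval is -4.0000 ± 15.8946 = (-19.89, 11.89).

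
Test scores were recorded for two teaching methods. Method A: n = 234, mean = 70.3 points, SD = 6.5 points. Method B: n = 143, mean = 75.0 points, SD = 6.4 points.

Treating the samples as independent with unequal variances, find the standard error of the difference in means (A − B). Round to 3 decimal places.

0.683

Standard errors of each mean: 6.5/√234 = 0.4249 and 6.4/√143 = 0.5352.
SE(x̄₁ − x̄₂) = √(0.4249² + 0.5352²) = 0.6834 for independent samples with unequal variances.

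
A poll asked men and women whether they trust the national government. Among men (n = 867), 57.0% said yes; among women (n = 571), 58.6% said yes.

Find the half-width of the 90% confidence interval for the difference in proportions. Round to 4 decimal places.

0.0438

The two standard errors are √(0.5700×0.4300/867) = 0.01681 and √(0.5860×0.4140/571) = 0.02061.
Because the samples are independent, SE_diff = √(0.01681² + 0.02061²) = 0.02660.
Using z* = 1.645 for 90%, ME = 1.645 × 0.02660 = 0.04376.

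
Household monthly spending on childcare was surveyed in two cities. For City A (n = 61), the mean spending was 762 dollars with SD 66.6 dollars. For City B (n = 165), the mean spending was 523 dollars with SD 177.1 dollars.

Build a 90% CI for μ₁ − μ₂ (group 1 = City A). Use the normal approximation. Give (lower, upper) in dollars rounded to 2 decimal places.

Standard errors of each mean: 66.6/√61 = 8.5273 and 177.1/√165 = 13.7872.
SE(x̄₁ − x̄₂) = √(8.5273² + 13.7872²) = 16.2112 for independent samples with unequal variances.
With z* = 1.645, the margin is 1.645 × 16.2112 = 26.6674.
x̄₁ − x̄₂ = 762 − 523 = 239.0000; the interval is 239.0000 ± 26.6674 = (212.33, 265.67).

(212.33, 265.67)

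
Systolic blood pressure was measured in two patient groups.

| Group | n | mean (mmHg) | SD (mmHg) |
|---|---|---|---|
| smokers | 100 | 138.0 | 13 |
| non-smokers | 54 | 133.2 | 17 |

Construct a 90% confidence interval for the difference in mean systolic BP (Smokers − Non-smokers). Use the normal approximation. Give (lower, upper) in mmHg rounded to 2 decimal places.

(0.43, 9.17)

Per-group SEs: s₁/√n₁ = 13/√100 = 1.3000, s₂/√n₂ = 17/√54 = 2.3134.
Unpooled SE of the difference: √(1.69 + 5.35181956) = 2.6536.
Margin of error = z* · SE = 1.645 × 2.6536 = 4.3652.
x̄₁ − x̄₂ = 138.0 − 133.2 = 4.8000.
CI: 4.8000 ± 4.3652 = (0.43, 9.17).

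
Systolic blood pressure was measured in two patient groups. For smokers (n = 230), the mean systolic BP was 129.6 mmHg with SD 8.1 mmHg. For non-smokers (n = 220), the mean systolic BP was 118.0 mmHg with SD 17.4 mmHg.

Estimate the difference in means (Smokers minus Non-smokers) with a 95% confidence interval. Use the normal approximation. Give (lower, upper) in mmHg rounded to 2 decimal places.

SE₁ = s₁/√n₁ = 8.1/√230 = 0.5341; SE₂ = 17.4/√220 = 1.1731.
Independent samples, unequal variances: SE_diff = √(SE₁² + SE₂²) = √(0.28526281 + 1.37616361) = 1.2890.
z* = 1.960, so margin of error = 1.960 × 1.2890 = 2.5264.
Difference in means = 129.6 − 118.0 = 11.6000.
11.6000 ± 2.5264 → (9.07, 14.13).

(9.07, 14.13)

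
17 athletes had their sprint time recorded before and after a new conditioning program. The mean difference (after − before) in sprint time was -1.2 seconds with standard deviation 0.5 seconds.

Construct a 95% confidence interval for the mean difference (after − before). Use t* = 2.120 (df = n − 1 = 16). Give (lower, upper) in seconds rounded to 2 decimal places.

(-1.46, -0.94)

Paired design: SE = s_d/√n = 0.5/√17 = 0.1213.
t* = 2.120; margin of error = 2.120 × 0.1213 = 0.2572.
-1.2 ± 0.2572 → (-1.46, -0.94).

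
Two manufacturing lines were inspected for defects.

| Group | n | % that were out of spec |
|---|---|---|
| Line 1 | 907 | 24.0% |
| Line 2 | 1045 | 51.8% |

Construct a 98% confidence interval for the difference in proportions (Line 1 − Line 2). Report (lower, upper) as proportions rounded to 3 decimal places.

The two standard errors are √(0.2400×0.7600/907) = 0.01418 and √(0.5180×0.4820/1045) = 0.01546.
Because the samples are independent, SE_diff = √(0.01418² + 0.01546²) = 0.02098.
Using z* = 2.326 for 98%, ME = 2.326 × 0.02098 = 0.04880.
p̂₁ − p̂₂ = -0.2780; interval -0.2780 ± 0.04880 gives (-0.327, -0.229).

(-0.327, -0.229)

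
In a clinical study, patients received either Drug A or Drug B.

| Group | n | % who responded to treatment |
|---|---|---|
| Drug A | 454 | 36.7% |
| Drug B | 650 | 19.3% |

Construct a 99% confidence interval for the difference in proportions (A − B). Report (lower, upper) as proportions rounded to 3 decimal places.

The two standard errors are √(0.3670×0.6330/454) = 0.02262 and √(0.1930×0.8070/650) = 0.01548.
Because the samples are independent, SE_diff = √(0.02262² + 0.01548²) = 0.02741.
Using z* = 2.576 for 99%, ME = 2.576 × 0.02741 = 0.07061.
p̂₁ − p̂₂ = 0.1740; interval 0.1740 ± 0.07061 gives (0.103, 0.245).

(0.103, 0.245)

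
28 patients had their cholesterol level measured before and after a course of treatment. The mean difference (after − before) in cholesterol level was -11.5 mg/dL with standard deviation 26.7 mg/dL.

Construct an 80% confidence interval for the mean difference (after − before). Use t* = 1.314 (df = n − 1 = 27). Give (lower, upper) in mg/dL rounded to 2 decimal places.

(-18.13, -4.87)

Paired design: SE = s_d/√n = 26.7/√28 = 5.0458.
t* = 1.314; margin of error = 1.314 × 5.0458 = 6.6302.
-11.5 ± 6.6302 → (-18.13, -4.87).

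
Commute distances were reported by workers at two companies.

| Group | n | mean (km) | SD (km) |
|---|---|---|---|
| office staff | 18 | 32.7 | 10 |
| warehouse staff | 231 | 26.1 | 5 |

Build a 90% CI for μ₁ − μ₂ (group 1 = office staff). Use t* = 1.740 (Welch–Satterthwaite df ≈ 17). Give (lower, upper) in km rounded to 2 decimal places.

(2.46, 10.74)

Standard errors of each mean: 10/√18 = 2.3570 and 5/√231 = 0.3290.
SE(x̄₁ − x̄₂) = √(2.3570² + 0.3290²) = 2.3799 for independent samples with unequal variances.
With t* = 1.740, the margin is 1.740 × 2.3799 = 4.1410.
x̄₁ − x̄₂ = 32.7 − 26.1 = 6.6000; the interval is 6.6000 ± 4.1410 = (2.46, 10.74).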